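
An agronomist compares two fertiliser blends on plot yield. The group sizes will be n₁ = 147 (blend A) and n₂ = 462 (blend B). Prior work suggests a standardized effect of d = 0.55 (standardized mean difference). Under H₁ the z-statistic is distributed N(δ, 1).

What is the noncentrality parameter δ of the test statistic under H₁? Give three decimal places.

δ = d / √(1/n₁ + 1/n₂) = 0.55 / √(1/147 + 1/462) = 5.8081

δ ≈ 5.808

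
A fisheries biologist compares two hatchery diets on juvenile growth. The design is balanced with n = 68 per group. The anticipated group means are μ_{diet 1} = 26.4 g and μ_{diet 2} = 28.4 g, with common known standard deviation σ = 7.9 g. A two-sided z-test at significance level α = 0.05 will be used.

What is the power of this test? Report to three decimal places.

Standardized effect: d = |μ_{diet 1} − μ_{diet 2}| / σ = |26.4 − 28.4| / 7.9 = 0.2532
Noncentrality parameter: δ = d·√(n/2) = 0.2532 × √(68/2) = 1.4762
Two-sided α = 0.05 → critical value z_{0.025} = 1.960.
Power = Φ(δ − 1.960) + Φ(−δ − 1.960) = Φ(-0.484) + Φ(-3.436) = 0.3143 + 0.0003 = 0.3146.

Power ≈ 0.315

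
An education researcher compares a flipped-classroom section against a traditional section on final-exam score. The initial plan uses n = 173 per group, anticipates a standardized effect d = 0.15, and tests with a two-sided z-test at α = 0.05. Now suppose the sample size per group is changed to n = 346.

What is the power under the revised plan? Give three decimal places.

With n = 346 per group: δ = d·√(n/2) = 0.15 × √(346/2) = 1.9729. Critical value z_{0.025} = 1.960.
Revised power = Φ(δ − 1.960) + Φ(−δ − 1.960) = Φ(0.013) + Φ(-3.933) = 0.5052 + 0.0000 = 0.5052.

Power ≈ 0.505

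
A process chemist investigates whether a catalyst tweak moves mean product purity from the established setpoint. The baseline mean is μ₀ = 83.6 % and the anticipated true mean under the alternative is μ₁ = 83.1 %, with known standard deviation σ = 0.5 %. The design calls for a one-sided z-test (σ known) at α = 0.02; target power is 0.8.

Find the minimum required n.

n = 9

Standardized effect: d = |μ₁ − μ₀| / σ = |83.1 − 83.6| / 0.5 = 1.0000
For power 0.8 need Φ(δ − z_{0.02}) = 0.8, so δ = z_{0.02} + z_{0.20} = 2.054 + 0.842 = 2.895.
δ = d·√n ⇒ n = (δ/d)² = (2.895 / 1.0000)² = 8.38.
Round up to the next whole unit.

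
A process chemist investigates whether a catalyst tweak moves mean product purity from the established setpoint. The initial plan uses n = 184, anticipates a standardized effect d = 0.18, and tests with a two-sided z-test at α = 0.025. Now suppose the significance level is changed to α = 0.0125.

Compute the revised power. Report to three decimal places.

δ = d·√n = 0.18 × √184 = 2.4416 (unchanged). New critical value: z_{0.0063} = 2.498.
Revised power = Φ(δ − 2.498) + Φ(−δ − 2.498) = Φ(-0.056) + Φ(-4.939) = 0.4776 + 0.0000 = 0.4776.

Power ≈ 0.478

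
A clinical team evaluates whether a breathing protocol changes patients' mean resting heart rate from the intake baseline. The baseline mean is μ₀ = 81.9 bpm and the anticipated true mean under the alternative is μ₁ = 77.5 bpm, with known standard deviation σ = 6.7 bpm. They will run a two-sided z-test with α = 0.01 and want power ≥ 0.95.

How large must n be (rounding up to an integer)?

n = 42

Standardized effect: d = |μ₁ − μ₀| / σ = |77.5 − 81.9| / 6.7 = 0.6567
For power 0.95 need Φ(δ − z_{0.005}) = 0.95, so δ = z_{0.005} + z_{0.05} = 2.576 + 1.645 = 4.221.
(For δ > 0 the lower-tail rejection region contributes negligibly to power, so the one-term inversion is standard.)
δ = d·√n ⇒ n = (δ/d)² = (4.221 / 0.6567)² = 41.31.
Rounding up, n = 42.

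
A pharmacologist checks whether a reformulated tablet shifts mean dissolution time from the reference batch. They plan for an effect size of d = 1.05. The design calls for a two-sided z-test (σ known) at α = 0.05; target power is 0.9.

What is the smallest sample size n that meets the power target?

For power 0.9 need Φ(δ − z_{0.025}) = 0.9, so δ = z_{0.025} + z_{0.10} = 1.960 + 1.282 = 3.242.
(For δ > 0 the lower-tail rejection region contributes negligibly to power, so the one-term inversion is standard.)
δ = d·√n ⇒ n = (δ/d)² = (3.242 / 1.05)² = 9.53.
Round up to the next whole unit.

n = 10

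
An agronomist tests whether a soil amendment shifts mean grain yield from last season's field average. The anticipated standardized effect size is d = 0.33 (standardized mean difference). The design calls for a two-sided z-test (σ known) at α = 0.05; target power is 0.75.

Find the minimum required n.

For power 0.75 need Φ(δ − z_{0.025}) = 0.75, so δ = z_{0.025} + z_{0.25} = 1.960 + 0.674 = 2.634.
(The Φ(−δ − z_{α/2}) term is vanishingly small for δ > 0 and is dropped in the standard sample-size formula.)
δ = d·√n ⇒ n = (δ/d)² = (2.634 / 0.33)² = 63.73.
Rounding up, n = 64.

n = 64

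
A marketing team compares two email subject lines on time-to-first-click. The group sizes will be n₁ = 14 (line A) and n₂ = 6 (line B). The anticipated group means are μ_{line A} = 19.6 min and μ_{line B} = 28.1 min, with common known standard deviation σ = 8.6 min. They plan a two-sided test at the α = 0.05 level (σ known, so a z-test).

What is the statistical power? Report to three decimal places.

Standardized effect: d = |μ_{line A} − μ_{line B}| / σ = |19.6 − 28.1| / 8.6 = 0.9884
Noncentrality parameter: δ = d / √(1/n₁ + 1/n₂) = 0.9884 / √(1/14 + 1/6) = 2.0256
Two-sided α = 0.05 → critical value z_{0.025} = 1.960.
Power = Φ(δ − 1.960) + Φ(−δ − 1.960) = Φ(0.066) + Φ(-3.986) = 0.5262 + 0.0000 = 0.5262.

Power ≈ 0.526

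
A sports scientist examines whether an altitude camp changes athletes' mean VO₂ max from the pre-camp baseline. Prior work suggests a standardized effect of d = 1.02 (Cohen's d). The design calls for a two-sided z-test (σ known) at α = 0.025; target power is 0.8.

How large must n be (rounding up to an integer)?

n = 10

Set Φ(δ − 2.241) = 0.8; then δ − 2.241 = Φ⁻¹(0.8) = 0.842, giving δ = 3.083.
(For δ > 0 the lower-tail rejection region contributes negligibly to power, so the one-term inversion is standard.)
δ = d·√n ⇒ n = (δ/d)² = (3.083 / 1.02)² = 9.14.
Round up to the next whole unit.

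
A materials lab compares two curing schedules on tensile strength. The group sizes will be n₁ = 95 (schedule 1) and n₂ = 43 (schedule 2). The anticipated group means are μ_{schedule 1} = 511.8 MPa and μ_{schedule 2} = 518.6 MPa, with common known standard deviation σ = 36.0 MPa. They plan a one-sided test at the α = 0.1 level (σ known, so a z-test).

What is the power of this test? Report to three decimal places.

Power ≈ 0.400

Standardized effect: d = |μ_{schedule 1} − μ_{schedule 2}| / σ = |511.8 − 518.6| / 36.0 = 0.1889
Noncentrality parameter: λ = d / √(1/n₁ + 1/n₂) = 0.1889 / √(1/95 + 1/43) = 1.0277
One-sided α = 0.1 → critical value z_{0.1} = 1.282.
Power = Φ(λ − 1.282) = Φ(-0.254) = 0.3998.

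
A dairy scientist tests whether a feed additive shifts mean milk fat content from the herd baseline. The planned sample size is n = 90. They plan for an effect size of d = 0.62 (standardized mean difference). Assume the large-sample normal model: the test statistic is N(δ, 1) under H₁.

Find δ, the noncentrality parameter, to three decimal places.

δ ≈ 5.882

δ = d·√n = 0.62 × √90 = 5.8818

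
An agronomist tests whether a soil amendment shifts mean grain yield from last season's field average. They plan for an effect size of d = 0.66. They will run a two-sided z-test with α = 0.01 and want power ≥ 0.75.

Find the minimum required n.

For power 0.75 need Φ(δ − z_{0.005}) = 0.75, so δ = z_{0.005} + z_{0.25} = 2.576 + 0.674 = 3.250.
(Ignoring the negligible lower-tail rejection probability gives the usual closed-form inversion.)
δ = d·√n ⇒ n = (δ/d)² = (3.250 / 0.66)² = 24.25.
Rounding up, n = 25.

n = 25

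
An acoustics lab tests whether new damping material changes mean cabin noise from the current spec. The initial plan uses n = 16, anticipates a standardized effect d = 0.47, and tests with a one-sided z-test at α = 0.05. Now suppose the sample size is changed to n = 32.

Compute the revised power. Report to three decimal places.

Power ≈ 0.845

With n = 32: δ = d·√n = 0.47 × √32 = 2.6587. Critical value z_{0.05} = 1.645.
Revised power = Φ(δ − 1.645) = Φ(1.014) = 0.8447.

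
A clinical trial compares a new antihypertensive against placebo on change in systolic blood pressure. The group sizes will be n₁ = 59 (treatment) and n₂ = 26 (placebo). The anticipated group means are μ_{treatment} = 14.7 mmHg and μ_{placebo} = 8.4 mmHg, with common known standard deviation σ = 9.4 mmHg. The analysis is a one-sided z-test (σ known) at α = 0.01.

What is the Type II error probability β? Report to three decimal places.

Standardized effect: d = |μ_{treatment} − μ_{placebo}| / σ = |14.7 − 8.4| / 9.4 = 0.6702
Noncentrality parameter: λ = d / √(1/n₁ + 1/n₂) = 0.6702 / √(1/59 + 1/26) = 2.8472
Critical value for a one-sided test at α = 0.01: z_α = 2.326.
Power = P(Z > 2.326 − λ) = Φ(0.521) = 0.6988.
Type II error: β = 1 − power = 1 − 0.6988 = 0.3012.

β ≈ 0.301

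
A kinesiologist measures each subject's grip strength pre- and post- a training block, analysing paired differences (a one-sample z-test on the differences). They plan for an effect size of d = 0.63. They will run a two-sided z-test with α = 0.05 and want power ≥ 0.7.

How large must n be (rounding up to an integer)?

Set Φ(δ − 1.960) = 0.7; then δ − 1.960 = Φ⁻¹(0.7) = 0.524, giving δ = 2.484.
(For δ > 0 the lower-tail rejection region contributes negligibly to power, so the one-term inversion is standard.)
δ = d·√n ⇒ n = (δ/d)² = (2.484 / 0.63)² = 15.55.
Rounding up, n = 16.

n = 16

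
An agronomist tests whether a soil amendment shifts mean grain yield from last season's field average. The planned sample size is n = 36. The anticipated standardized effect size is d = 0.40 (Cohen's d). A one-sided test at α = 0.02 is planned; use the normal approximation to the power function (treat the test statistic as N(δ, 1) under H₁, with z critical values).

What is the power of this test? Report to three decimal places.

Noncentrality parameter: δ = d·√n = 0.40 × √36 = 2.4000
One-sided α = 0.02 → critical value z_{0.02} = 2.054.
Power = P(Z > 2.054 − δ) = Φ(0.346) = 0.6354.

Power ≈ 0.635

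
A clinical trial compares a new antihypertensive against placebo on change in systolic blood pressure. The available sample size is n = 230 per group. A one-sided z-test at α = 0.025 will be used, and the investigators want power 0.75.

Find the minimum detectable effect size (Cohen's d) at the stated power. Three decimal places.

d ≈ 0.246

Required noncentrality: δ = z_{0.025} + z_{0.25} = 1.960 + 0.674 = 2.634.
δ = d·√(n/2) ⇒ d = δ/√(n/2) = 2.634/√(230/2) = 0.2457.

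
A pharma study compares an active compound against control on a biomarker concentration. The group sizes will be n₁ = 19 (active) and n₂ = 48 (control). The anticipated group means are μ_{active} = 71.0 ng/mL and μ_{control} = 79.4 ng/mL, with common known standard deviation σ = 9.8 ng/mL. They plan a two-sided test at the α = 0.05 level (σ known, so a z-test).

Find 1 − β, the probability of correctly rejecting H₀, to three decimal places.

Power ≈ 0.885

Standardized effect: d = |μ_{active} − μ_{control}| / σ = |71.0 − 79.4| / 9.8 = 0.8571
Noncentrality parameter: δ = d / √(1/n₁ + 1/n₂) = 0.8571 / √(1/19 + 1/48) = 3.1624
Two-sided α = 0.05 → critical value z_{0.025} = 1.960.
Power = Φ(δ − 1.960) + Φ(−δ − 1.960) = Φ(1.202) + Φ(-5.122) = 0.8854 + 0.0000 = 0.8854.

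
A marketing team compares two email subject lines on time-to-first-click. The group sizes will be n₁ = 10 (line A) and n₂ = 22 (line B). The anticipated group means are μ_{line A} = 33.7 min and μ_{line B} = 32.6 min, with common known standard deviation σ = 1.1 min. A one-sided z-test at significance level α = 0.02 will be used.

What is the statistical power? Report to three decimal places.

Power ≈ 0.715

Standardized effect: d = |μ_{line A} − μ_{line B}| / σ = |33.7 − 32.6| / 1.1 = 1.0000
Noncentrality parameter: δ = d / √(1/n₁ + 1/n₂) = 1.0000 / √(1/10 + 1/22) = 2.6220
One-sided α = 0.02 → critical value z_{0.02} = 2.054.
Power = P(Z > 2.054 − δ) = Φ(0.568) = 0.7151.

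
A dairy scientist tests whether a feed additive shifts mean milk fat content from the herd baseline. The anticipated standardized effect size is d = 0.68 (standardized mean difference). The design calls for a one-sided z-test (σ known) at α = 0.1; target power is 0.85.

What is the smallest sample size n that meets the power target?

For power 0.85 need Φ(δ − z_{0.1}) = 0.85, so δ = z_{0.1} + z_{0.15} = 1.282 + 1.036 = 2.318.
δ = d·√n ⇒ n = (δ/d)² = (2.318 / 0.68)² = 11.62.
Rounding up, n = 12.

n = 12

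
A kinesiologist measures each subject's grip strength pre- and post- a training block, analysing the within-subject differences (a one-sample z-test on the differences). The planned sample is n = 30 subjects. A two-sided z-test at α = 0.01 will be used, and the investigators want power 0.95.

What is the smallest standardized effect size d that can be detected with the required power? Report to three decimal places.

d ≈ 0.771

Need Φ(δ − 2.576) = 0.95, so δ = 2.576 + 1.645 = 4.221.
(Lower-tail contribution to power is negligible for δ > 0.)
δ = d·√n ⇒ d = δ/√n = 4.221/√30 = 0.7706.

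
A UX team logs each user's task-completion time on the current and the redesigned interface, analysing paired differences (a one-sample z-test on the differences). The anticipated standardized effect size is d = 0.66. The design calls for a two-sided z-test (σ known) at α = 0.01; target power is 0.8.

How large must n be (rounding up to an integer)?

For power 0.8 need Φ(δ − z_{0.005}) = 0.8, so δ = z_{0.005} + z_{0.20} = 2.576 + 0.842 = 3.417.
(The Φ(−δ − z_{α/2}) term is vanishingly small for δ > 0 and is dropped in the standard sample-size formula.)
δ = d·√n ⇒ n = (δ/d)² = (3.417 / 0.66)² = 26.81.
Rounding up, n = 27.

n = 27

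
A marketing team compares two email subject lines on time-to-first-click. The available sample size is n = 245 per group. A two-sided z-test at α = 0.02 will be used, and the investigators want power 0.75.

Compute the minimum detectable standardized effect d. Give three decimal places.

d ≈ 0.271

Need Φ(δ − 2.326) = 0.75, so δ = 2.326 + 0.674 = 3.001.
(The second rejection-region term Φ(−δ − z_{α/2}) is negligible and dropped.)
δ = d·√(n/2) ⇒ d = δ/√(n/2) = 3.001/√(245/2) = 0.2711.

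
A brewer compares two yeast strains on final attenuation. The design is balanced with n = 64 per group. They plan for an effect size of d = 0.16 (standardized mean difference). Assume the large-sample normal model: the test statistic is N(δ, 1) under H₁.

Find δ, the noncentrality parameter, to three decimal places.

δ ≈ 0.905

The noncentrality parameter scales effect size by the design's sample-size factor: δ = d·√(n/2) = 0.16 × √(64/2) = 0.9051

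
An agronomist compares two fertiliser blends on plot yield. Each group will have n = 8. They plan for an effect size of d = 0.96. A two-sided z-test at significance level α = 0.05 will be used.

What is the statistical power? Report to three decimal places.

Power ≈ 0.484

Noncentrality parameter: δ = d·√(n/2) = 0.96 × √(8/2) = 1.9200
Two-sided α = 0.05 → critical value z_{0.025} = 1.960.
Power = Φ(δ − 1.960) + Φ(−δ − 1.960) = Φ(-0.040) + Φ(-3.880) = 0.4841 + 0.0001 = 0.4841.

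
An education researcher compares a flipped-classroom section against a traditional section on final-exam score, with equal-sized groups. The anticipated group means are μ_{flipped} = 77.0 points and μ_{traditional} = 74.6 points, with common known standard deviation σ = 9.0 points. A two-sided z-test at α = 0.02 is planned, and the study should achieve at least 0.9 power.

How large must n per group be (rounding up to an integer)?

Standardized effect: d = |μ_{flipped} − μ_{traditional}| / σ = |77.0 − 74.6| / 9.0 = 0.2667
Set Φ(δ − 2.326) = 0.9; then δ − 2.326 = Φ⁻¹(0.9) = 1.282, giving δ = 3.608.
(Ignoring the negligible lower-tail rejection probability gives the usual closed-form inversion.)
δ = d·√(n/2) ⇒ n = 2(δ/d)² = 2 × (3.608 / 0.2667)² = 366.10.
Round up to the next whole unit.

n = 367 per group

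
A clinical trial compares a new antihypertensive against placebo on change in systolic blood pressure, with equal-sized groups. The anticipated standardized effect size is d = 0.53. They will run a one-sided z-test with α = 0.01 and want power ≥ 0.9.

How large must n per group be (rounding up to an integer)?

Set Φ(δ − 2.326) = 0.9; then δ − 2.326 = Φ⁻¹(0.9) = 1.282, giving δ = 3.608.
δ = d·√(n/2) ⇒ n = 2(δ/d)² = 2 × (3.608 / 0.53)² = 92.68.
Rounding up, n = 93 per group.

n = 93 per group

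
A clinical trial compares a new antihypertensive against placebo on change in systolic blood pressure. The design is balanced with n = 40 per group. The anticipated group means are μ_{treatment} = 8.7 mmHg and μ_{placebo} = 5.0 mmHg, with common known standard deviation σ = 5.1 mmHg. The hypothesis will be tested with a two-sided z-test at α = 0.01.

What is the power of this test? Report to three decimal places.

Standardized effect: d = |μ_{treatment} − μ_{placebo}| / σ = |8.7 − 5.0| / 5.1 = 0.7255
Noncentrality parameter: δ = d·√(n/2) = 0.7255 × √(40/2) = 3.2445
Critical value for a two-sided test at α = 0.01: z_{α/2} = 2.576.
Power = Φ(δ − 2.576) + Φ(−δ − 2.576) = Φ(0.669) + Φ(-5.820) = 0.7481 + 0.0000 = 0.7481.

Power ≈ 0.748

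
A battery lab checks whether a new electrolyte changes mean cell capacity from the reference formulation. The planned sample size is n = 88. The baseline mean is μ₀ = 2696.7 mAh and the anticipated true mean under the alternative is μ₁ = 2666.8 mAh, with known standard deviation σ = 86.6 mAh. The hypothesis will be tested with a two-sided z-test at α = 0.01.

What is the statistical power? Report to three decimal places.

Standardized effect: d = |μ₁ − μ₀| / σ = |2666.8 − 2696.7| / 86.6 = 0.3453
Noncentrality parameter: δ = d·√n = 0.3453 × √88 = 3.2389
Two-sided α = 0.01 → critical value z_{0.005} = 2.576.
Power = Φ(δ − 2.576) + Φ(−δ − 2.576) = Φ(0.663) + Φ(-5.815) = 0.7464 + 0.0000 = 0.7464.

Power ≈ 0.746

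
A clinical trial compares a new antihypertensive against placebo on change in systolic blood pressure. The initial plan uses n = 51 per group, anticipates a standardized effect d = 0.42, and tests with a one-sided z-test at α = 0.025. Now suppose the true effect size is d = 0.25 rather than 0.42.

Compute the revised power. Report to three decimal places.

Power ≈ 0.243

With d = 0.25: δ = d·√(n/2) = 0.25 × √(51/2) = 1.2624. Critical value z_{0.025} = 1.960.
Revised power = P(Z > 1.960 − δ) = Φ(-0.698) = 0.2427.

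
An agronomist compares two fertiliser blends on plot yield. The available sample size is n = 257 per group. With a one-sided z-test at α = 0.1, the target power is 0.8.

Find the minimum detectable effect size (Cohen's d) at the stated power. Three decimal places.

d ≈ 0.187

Need Φ(δ − 1.282) = 0.8, so δ = 1.282 + 0.842 = 2.123.
δ = d·√(n/2) ⇒ d = δ/√(n/2) = 2.123/√(257/2) = 0.1873.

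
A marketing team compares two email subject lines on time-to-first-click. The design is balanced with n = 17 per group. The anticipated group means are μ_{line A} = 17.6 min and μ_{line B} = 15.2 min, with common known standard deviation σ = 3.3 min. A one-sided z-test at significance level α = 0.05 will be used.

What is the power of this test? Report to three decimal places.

Power ≈ 0.683

Standardized effect: d = |μ_{line A} − μ_{line B}| / σ = |17.6 − 15.2| / 3.3 = 0.7273
Noncentrality parameter: δ = d·√(n/2) = 0.7273 × √(17/2) = 2.1203
Critical value for a one-sided test at α = 0.05: z_α = 1.645.
Power = P(Z > 1.645 − δ) = Φ(0.475) = 0.6828.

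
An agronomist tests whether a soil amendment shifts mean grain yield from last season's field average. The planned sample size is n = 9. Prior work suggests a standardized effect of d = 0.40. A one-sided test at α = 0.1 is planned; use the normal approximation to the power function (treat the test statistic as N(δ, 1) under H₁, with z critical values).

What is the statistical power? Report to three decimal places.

Power ≈ 0.468

Noncentrality parameter: δ = d·√n = 0.40 × √9 = 1.2000
One-sided α = 0.1 → critical value z_{0.1} = 1.282.
Power = Φ(δ − 1.282) = Φ(-0.082) = 0.4675.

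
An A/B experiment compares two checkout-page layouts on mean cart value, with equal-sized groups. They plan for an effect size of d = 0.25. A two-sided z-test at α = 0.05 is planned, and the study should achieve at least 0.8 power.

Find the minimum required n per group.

For power 0.8 need Φ(δ − z_{0.025}) = 0.8, so δ = z_{0.025} + z_{0.20} = 1.960 + 0.842 = 2.802.
(The Φ(−δ − z_{α/2}) term is vanishingly small for δ > 0 and is dropped in the standard sample-size formula.)
δ = d·√(n/2) ⇒ n = 2(δ/d)² = 2 × (2.802 / 0.25)² = 251.16.
Rounding up, n = 252 per group.

n = 252 per group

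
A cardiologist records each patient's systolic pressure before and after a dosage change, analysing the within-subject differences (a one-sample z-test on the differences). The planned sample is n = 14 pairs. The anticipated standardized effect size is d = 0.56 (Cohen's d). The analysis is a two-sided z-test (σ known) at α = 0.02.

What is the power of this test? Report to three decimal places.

Noncentrality parameter: δ = d·√n = 0.56 × √14 = 2.0953
Critical value for a two-sided test at α = 0.02: z_{α/2} = 2.326.
Power = Φ(δ − 2.326) + Φ(−δ − 2.326) = Φ(-0.231) + Φ(-4.422) = 0.4086 + 0.0000 = 0.4087.

Power ≈ 0.409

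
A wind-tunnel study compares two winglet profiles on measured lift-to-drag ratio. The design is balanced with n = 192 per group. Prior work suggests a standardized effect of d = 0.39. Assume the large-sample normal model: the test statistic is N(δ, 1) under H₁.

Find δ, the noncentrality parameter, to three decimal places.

δ = d·√(n/2) = 0.39 × √(192/2) = 3.8212

δ ≈ 3.821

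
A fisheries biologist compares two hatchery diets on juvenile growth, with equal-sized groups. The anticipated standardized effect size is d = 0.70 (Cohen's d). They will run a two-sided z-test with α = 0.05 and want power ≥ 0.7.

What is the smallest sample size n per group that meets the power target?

n = 26 per group

For power 0.7 need Φ(δ − z_{0.025}) = 0.7, so δ = z_{0.025} + z_{0.30} = 1.960 + 0.524 = 2.484.
(The Φ(−δ − z_{α/2}) term is vanishingly small for δ > 0 and is dropped in the standard sample-size formula.)
δ = d·√(n/2) ⇒ n = 2(δ/d)² = 2 × (2.484 / 0.70)² = 25.19.
Rounding up, n = 26 per group.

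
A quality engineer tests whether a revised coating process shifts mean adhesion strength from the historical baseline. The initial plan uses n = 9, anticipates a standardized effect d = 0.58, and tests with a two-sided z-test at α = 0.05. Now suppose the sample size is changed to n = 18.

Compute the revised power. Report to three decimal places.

With n = 18: δ = d·√n = 0.58 × √18 = 2.4607. Critical value z_{0.025} = 1.960.
Revised power = Φ(δ − 1.960) + Φ(−δ − 1.960) = Φ(0.501) + Φ(-4.421) = 0.6917 + 0.0000 = 0.6917.

Power ≈ 0.692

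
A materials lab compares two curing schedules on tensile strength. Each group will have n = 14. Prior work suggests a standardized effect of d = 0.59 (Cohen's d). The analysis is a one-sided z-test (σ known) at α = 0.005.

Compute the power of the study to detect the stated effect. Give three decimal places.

Power ≈ 0.155

Noncentrality parameter: δ = d·√(n/2) = 0.59 × √(14/2) = 1.5610
Critical value for a one-sided test at α = 0.005: z_α = 2.576.
Power = P(Z > 2.576 − δ) = Φ(-1.015) = 0.1551.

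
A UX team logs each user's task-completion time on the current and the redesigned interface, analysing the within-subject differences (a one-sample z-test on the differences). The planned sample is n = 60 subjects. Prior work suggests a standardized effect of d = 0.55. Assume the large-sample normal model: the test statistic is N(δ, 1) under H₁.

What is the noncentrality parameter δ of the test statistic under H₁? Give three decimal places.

The noncentrality parameter scales effect size by the design's sample-size factor: δ = d·√n = 0.55 × √60 = 4.2603

δ ≈ 4.260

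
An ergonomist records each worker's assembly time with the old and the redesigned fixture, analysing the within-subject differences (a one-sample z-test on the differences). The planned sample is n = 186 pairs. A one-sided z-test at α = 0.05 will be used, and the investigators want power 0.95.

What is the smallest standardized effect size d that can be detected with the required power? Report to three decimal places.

Required noncentrality: δ = z_{0.05} + z_{0.05} = 1.645 + 1.645 = 3.290.
δ = d·√n ⇒ d = δ/√n = 3.290/√186 = 0.2412.

d ≈ 0.241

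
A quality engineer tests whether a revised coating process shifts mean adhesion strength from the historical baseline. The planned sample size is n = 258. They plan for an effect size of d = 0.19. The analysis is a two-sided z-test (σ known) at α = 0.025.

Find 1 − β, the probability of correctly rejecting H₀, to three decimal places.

Power ≈ 0.791

Noncentrality parameter: λ = d·√n = 0.19 × √258 = 3.0519
Critical value for a two-sided test at α = 0.025: z_{α/2} = 2.241.
Power = Φ(λ − 2.241) + Φ(−λ − 2.241) = Φ(0.810) + Φ(-5.293) = 0.7912 + 0.0000 = 0.7912.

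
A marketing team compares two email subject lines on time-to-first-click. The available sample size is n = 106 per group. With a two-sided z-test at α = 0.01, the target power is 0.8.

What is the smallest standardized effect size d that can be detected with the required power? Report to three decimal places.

Required noncentrality: δ = z_{0.005} + z_{0.20} = 2.576 + 0.842 = 3.417.
(Lower-tail contribution to power is negligible for δ > 0.)
δ = d·√(n/2) ⇒ d = δ/√(n/2) = 3.417/√(106/2) = 0.4694.

d ≈ 0.469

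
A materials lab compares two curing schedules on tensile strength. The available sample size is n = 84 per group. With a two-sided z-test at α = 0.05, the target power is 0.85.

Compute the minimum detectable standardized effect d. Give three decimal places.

d ≈ 0.462

Required noncentrality: δ = z_{0.025} + z_{0.15} = 1.960 + 1.036 = 2.996.
(The second rejection-region term Φ(−δ − z_{α/2}) is negligible and dropped.)
δ = d·√(n/2) ⇒ d = δ/√(n/2) = 2.996/√(84/2) = 0.4624.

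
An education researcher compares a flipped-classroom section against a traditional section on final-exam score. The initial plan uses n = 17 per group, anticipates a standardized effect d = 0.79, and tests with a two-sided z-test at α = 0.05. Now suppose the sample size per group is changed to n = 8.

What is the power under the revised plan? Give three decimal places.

Power ≈ 0.352

With n = 8 per group: δ = d·√(n/2) = 0.79 × √(8/2) = 1.5800. Critical value z_{0.025} = 1.960.
Revised power = Φ(δ − 1.960) + Φ(−δ − 1.960) = Φ(-0.380) + Φ(-3.540) = 0.3520 + 0.0002 = 0.3522.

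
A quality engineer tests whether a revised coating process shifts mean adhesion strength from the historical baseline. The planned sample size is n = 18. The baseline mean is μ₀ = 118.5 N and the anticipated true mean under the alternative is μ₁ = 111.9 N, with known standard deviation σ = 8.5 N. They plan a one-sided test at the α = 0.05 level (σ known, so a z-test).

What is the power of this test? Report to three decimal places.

Standardized effect: d = |μ₁ − μ₀| / σ = |111.9 − 118.5| / 8.5 = 0.7765
Noncentrality parameter: δ = d·√n = 0.7765 × √18 = 3.2943
Critical value for a one-sided test at α = 0.05: z_α = 1.645.
Power = Φ(δ − 1.645) = Φ(1.649) = 0.9505.

Power ≈ 0.950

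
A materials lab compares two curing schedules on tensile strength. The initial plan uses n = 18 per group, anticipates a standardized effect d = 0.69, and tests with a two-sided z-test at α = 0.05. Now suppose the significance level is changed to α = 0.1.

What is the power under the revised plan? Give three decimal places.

δ = d·√(n/2) = 0.69 × √(18/2) = 2.0700 (unchanged). New critical value: z_{0.05} = 1.645.
Revised power = Φ(δ − 1.645) + Φ(−δ − 1.645) = Φ(0.425) + Φ(-3.715) = 0.6646 + 0.0001 = 0.6647.

Power ≈ 0.665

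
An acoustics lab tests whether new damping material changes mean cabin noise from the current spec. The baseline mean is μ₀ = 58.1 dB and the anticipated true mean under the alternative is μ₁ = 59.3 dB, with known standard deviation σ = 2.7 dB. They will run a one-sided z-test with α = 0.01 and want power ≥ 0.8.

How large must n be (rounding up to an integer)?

n = 51

Standardized effect: d = |μ₁ − μ₀| / σ = |59.3 − 58.1| / 2.7 = 0.4444
Set Φ(δ − 2.326) = 0.8; then δ − 2.326 = Φ⁻¹(0.8) = 0.842, giving δ = 3.168.
δ = d·√n ⇒ n = (δ/d)² = (3.168 / 0.4444)² = 50.81.
Rounding up, n = 51.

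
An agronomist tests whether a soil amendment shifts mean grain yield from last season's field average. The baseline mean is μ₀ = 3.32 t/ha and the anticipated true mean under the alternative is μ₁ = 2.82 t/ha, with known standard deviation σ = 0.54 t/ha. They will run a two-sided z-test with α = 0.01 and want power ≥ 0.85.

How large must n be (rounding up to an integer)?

n = 16

Standardized effect: d = |μ₁ − μ₀| / σ = |2.82 − 3.32| / 0.54 = 0.9259
Set Φ(δ − 2.576) = 0.85; then δ − 2.576 = Φ⁻¹(0.85) = 1.036, giving δ = 3.612.
(Ignoring the negligible lower-tail rejection probability gives the usual closed-form inversion.)
δ = d·√n ⇒ n = (δ/d)² = (3.612 / 0.9259)² = 15.22.
Round up to the next whole unit.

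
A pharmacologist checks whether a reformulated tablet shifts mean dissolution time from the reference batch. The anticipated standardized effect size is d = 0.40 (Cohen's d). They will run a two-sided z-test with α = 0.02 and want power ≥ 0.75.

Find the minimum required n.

Set Φ(δ − 2.326) = 0.75; then δ − 2.326 = Φ⁻¹(0.75) = 0.674, giving δ = 3.001.
(For δ > 0 the lower-tail rejection region contributes negligibly to power, so the one-term inversion is standard.)
δ = d·√n ⇒ n = (δ/d)² = (3.001 / 0.40)² = 56.28.
Round up to the next whole unit.

n = 57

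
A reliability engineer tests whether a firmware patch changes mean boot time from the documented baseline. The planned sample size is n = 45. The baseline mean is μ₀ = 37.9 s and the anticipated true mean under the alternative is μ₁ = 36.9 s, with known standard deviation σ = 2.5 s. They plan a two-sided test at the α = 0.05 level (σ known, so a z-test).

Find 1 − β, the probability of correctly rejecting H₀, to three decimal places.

Standardized effect: d = |μ₁ − μ₀| / σ = |36.9 − 37.9| / 2.5 = 0.4000
Noncentrality parameter: δ = d·√n = 0.4000 × √45 = 2.6833
Critical value for a two-sided test at α = 0.05: z_{α/2} = 1.960.
Power = Φ(δ − 1.960) + Φ(−δ − 1.960) = Φ(0.723) + Φ(-4.643) = 0.7653 + 0.0000 = 0.7653.

Power ≈ 0.765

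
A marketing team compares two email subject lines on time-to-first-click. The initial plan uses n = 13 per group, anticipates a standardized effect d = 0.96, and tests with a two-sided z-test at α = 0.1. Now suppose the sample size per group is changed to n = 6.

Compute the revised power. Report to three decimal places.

Power ≈ 0.508

With n = 6 per group: δ = d·√(n/2) = 0.96 × √(6/2) = 1.6628. Critical value z_{0.05} = 1.645.
Revised power = Φ(δ − 1.645) + Φ(−δ − 1.645) = Φ(0.018) + Φ(-3.308) = 0.5071 + 0.0005 = 0.5076.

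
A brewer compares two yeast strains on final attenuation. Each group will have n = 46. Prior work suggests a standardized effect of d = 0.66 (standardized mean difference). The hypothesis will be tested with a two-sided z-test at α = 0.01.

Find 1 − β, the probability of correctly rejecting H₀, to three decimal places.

Noncentrality parameter: δ = d·√(n/2) = 0.66 × √(46/2) = 3.1652
Two-sided α = 0.01 → critical value z_{0.005} = 2.576.
Power = Φ(δ − 2.576) + Φ(−δ − 2.576) = Φ(0.589) + Φ(-5.741) = 0.7222 + 0.0000 = 0.7222.

Power ≈ 0.722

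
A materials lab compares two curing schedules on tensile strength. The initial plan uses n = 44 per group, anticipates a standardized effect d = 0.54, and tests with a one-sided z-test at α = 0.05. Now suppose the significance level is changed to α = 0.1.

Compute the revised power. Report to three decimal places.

Power ≈ 0.895

δ = d·√(n/2) = 0.54 × √(44/2) = 2.5328 (unchanged). New critical value: z_{0.1} = 1.282.
Revised power = Φ(δ − 1.282) = Φ(1.251) = 0.8946.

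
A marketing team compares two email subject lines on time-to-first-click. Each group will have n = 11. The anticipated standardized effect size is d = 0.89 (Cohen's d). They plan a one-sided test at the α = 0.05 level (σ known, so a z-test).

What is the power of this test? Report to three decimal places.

Noncentrality parameter: δ = d·√(n/2) = 0.89 × √(11/2) = 2.0872
One-sided α = 0.05 → critical value z_{0.05} = 1.645.
Power = Φ(δ − 1.645) = Φ(0.442) = 0.6709.

Power ≈ 0.671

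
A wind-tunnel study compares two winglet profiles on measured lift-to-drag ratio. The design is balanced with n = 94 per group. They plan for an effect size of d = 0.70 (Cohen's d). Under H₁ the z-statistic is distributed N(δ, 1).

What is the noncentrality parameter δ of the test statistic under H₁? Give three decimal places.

δ ≈ 4.799

The noncentrality parameter scales effect size by the design's sample-size factor: δ = d·√(n/2) = 0.70 × √(94/2) = 4.7990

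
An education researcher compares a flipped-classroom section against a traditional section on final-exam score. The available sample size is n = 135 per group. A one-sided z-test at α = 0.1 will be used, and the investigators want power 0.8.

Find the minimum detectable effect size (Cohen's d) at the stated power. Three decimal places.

d ≈ 0.258

Need Φ(δ − 1.282) = 0.8, so δ = 1.282 + 0.842 = 2.123.
δ = d·√(n/2) ⇒ d = δ/√(n/2) = 2.123/√(135/2) = 0.2584.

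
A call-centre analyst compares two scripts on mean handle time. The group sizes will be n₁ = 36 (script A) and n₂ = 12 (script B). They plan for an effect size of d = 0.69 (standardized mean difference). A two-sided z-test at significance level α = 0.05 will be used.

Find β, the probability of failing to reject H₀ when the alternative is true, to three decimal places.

β ≈ 0.456

Noncentrality parameter: δ = d / √(1/n₁ + 1/n₂) = 0.69 / √(1/36 + 1/12) = 2.0700
Critical value for a two-sided test at α = 0.05: z_{α/2} = 1.960.
Power = Φ(δ − 1.960) + Φ(−δ − 1.960) = Φ(0.110) + Φ(-4.030) = 0.5438 + 0.0000 = 0.5438.
Type II error: β = 1 − power = 1 − 0.5438 = 0.4562.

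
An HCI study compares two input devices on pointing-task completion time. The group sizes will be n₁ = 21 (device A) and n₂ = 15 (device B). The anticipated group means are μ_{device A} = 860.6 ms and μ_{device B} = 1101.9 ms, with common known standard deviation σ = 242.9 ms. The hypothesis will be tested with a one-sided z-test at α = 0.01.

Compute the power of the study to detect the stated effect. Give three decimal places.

Power ≈ 0.730

Standardized effect: d = |μ_{device A} − μ_{device B}| / σ = |860.6 − 1101.9| / 242.9 = 0.9934
Noncentrality parameter: δ = d / √(1/n₁ + 1/n₂) = 0.9934 / √(1/21 + 1/15) = 2.9386
One-sided α = 0.01 → critical value z_{0.01} = 2.326.
Power = Φ(δ − 2.326) = Φ(0.612) = 0.7298.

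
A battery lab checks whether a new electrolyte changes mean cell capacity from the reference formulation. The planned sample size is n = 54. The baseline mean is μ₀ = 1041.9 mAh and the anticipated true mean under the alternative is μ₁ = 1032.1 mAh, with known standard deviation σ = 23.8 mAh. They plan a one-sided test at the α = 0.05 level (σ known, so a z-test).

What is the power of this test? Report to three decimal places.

Power ≈ 0.916

Standardized effect: d = |μ₁ − μ₀| / σ = |1032.1 − 1041.9| / 23.8 = 0.4118
Noncentrality parameter: δ = d·√n = 0.4118 × √54 = 3.0258
Critical value for a one-sided test at α = 0.05: z_α = 1.645.
Power = Φ(δ − 1.645) = Φ(1.381) = 0.9164.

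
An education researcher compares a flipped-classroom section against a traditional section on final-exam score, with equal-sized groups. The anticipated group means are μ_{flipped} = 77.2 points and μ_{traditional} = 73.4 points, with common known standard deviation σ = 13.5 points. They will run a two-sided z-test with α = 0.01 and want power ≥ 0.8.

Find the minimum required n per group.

Standardized effect: d = |μ_{flipped} − μ_{traditional}| / σ = |77.2 − 73.4| / 13.5 = 0.2815
Set Φ(δ − 2.576) = 0.8; then δ − 2.576 = Φ⁻¹(0.8) = 0.842, giving δ = 3.417.
(For δ > 0 the lower-tail rejection region contributes negligibly to power, so the one-term inversion is standard.)
δ = d·√(n/2) ⇒ n = 2(δ/d)² = 2 × (3.417 / 0.2815)² = 294.80.
Rounding up, n = 295 per group.

n = 295 per group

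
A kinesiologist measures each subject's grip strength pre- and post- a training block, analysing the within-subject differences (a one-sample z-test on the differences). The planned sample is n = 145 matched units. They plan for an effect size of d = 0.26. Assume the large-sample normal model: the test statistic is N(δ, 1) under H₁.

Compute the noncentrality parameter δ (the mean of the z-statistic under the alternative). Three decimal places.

δ = d·√n = 0.26 × √145 = 3.1308

δ ≈ 3.131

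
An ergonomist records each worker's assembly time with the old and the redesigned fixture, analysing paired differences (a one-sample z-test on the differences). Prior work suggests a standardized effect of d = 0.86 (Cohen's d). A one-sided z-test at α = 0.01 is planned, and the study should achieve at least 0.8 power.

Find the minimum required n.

n = 14

Set Φ(δ − 2.326) = 0.8; then δ − 2.326 = Φ⁻¹(0.8) = 0.842, giving δ = 3.168.
δ = d·√n ⇒ n = (δ/d)² = (3.168 / 0.86)² = 13.57.
Rounding up, n = 14.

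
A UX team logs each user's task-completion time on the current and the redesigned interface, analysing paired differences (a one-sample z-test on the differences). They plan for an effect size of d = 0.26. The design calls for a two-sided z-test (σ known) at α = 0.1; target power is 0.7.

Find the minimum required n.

For power 0.7 need Φ(δ − z_{0.05}) = 0.7, so δ = z_{0.05} + z_{0.30} = 1.645 + 0.524 = 2.169.
(The Φ(−δ − z_{α/2}) term is vanishingly small for δ > 0 and is dropped in the standard sample-size formula.)
δ = d·√n ⇒ n = (δ/d)² = (2.169 / 0.26)² = 69.61.
Rounding up, n = 70.

n = 70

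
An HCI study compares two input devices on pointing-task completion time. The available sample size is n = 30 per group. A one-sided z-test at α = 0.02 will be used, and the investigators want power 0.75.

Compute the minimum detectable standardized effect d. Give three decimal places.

Required noncentrality: δ = z_{0.02} + z_{0.25} = 2.054 + 0.674 = 2.728.
δ = d·√(n/2) ⇒ d = δ/√(n/2) = 2.728/√(30/2) = 0.7044.

d ≈ 0.704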